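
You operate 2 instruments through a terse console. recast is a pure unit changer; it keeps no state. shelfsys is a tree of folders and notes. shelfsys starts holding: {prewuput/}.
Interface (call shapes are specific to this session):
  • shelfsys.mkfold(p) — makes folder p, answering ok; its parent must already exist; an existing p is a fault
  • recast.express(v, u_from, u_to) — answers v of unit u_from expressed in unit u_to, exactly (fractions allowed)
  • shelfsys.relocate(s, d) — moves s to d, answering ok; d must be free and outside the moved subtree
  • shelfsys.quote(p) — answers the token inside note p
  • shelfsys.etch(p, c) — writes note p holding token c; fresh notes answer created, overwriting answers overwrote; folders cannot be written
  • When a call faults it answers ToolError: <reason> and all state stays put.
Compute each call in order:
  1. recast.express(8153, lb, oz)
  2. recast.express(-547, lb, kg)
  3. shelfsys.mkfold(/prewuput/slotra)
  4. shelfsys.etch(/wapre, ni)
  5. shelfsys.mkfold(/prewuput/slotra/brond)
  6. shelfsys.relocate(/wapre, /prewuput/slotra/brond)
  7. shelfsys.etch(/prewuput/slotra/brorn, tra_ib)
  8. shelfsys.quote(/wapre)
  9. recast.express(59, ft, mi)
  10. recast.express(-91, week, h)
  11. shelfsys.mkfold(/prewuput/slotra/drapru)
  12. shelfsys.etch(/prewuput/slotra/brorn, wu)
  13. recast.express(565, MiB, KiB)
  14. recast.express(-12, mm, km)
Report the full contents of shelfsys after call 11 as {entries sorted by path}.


Answer: {prewuput/, prewuput/slotra/, prewuput/slotra/brond/, prewuput/slotra/brorn=tra_ib, prewuput/slotra/drapru/, wapre=ni}

Derivation:
~$ recast.express v→8153 u_from→lb u_to→oz
[out] 130448
~$ recast.express v→-547 u_from→lb u_to→kg
[out] -24811502639/100000000
~$ shelfsys.mkfold p→/prewuput/slotra
[out] ok
~$ shelfsys.etch p→/wapre c→ni
[out] created
~$ shelfsys.mkfold p→/prewuput/slotra/brond
[out] ok
~$ shelfsys.relocate s→/wapre d→/prewuput/slotra/brond
[out] ToolError: exists
~$ shelfsys.etch p→/prewuput/slotra/brorn c→tra_ib
[out] created
~$ shelfsys.quote p→/wapre
[out] ni
~$ recast.express v→59 u_from→ft u_to→mi
[out] 59/5280
~$ recast.express v→-91 u_from→week u_to→h
[out] -15288
~$ shelfsys.mkfold p→/prewuput/slotra/drapru
[out] ok
~$ shelfsys.etch p→/prewuput/slotra/brorn c→wu
[out] overwrote
~$ recast.express v→565 u_from→MiB u_to→KiB
[out] 578560
~$ recast.express v→-12 u_from→mm u_to→km
[out] -3/250000


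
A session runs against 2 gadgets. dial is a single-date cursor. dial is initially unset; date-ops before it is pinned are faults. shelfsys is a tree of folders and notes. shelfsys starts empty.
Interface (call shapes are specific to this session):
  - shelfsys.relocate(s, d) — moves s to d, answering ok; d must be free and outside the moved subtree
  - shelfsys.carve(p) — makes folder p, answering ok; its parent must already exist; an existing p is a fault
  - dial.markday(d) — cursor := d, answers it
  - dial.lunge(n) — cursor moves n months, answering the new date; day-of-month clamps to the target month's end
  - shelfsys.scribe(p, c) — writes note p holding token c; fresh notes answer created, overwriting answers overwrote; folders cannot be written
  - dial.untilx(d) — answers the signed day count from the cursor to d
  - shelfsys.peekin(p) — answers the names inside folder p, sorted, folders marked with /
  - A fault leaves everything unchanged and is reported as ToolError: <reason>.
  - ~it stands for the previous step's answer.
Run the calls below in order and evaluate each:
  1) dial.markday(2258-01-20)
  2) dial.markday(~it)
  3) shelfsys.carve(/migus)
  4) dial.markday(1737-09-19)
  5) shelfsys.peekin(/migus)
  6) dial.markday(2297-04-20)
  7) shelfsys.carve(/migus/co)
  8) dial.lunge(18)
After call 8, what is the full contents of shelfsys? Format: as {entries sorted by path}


Calling dial.markday on 2258-01-20, yielding 2258-01-20.
I call dial.markday on ~it, and see 2258-01-20.
I invoke shelfsys.carve on /migus: ok.
Now I run dial.markday on 1737-09-19, and see 1737-09-19.
I invoke shelfsys.peekin on /migus: [].
Using dial.markday on 2297-04-20, and get 2297-04-20.
Using shelfsys.carve on /migus/co, giving ok.
I invoke dial.lunge on 18: 2298-10-20.

Answer: {migus/, migus/co/}


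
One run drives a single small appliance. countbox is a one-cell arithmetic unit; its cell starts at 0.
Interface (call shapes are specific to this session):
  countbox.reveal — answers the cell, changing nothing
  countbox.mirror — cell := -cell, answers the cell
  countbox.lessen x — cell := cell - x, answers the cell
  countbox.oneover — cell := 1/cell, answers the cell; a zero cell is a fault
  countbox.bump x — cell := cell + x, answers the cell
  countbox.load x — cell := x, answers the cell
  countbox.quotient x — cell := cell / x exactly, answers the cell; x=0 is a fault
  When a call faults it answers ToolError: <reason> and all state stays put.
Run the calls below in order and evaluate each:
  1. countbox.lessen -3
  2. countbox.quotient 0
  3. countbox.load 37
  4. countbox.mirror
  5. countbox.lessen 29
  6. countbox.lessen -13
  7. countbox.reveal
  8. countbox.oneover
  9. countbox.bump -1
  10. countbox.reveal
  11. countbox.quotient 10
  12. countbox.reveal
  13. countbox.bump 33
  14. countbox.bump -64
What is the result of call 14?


Answer: -8242/265

Derivation:
# countbox.lessen(x→-3) => 3
# countbox.quotient(x→0) => ToolError: division by zero
# countbox.load(x→37) => 37
# countbox.mirror() => -37
# countbox.lessen(x→29) => -66
# countbox.lessen(x→-13) => -53
# countbox.reveal() => -53
# countbox.oneover() => -1/53
# countbox.bump(x→-1) => -54/53
# countbox.reveal() => -54/53
# countbox.quotient(x→10) => -27/265
# countbox.reveal() => -27/265
# countbox.bump(x→33) => 8718/265
# countbox.bump(x→-64) => -8242/265


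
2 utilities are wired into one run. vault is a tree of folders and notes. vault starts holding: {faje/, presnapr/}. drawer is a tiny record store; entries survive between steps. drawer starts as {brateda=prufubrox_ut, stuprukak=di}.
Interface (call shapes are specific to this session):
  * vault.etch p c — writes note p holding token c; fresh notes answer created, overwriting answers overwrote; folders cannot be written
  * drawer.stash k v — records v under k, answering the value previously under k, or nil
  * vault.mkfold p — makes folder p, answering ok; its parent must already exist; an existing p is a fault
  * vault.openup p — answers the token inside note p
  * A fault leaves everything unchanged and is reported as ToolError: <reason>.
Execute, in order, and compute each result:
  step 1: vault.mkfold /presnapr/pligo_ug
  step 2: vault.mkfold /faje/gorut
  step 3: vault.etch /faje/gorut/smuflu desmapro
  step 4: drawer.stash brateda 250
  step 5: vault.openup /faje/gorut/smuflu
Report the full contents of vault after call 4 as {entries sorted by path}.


Answer: {faje/, faje/gorut/, faje/gorut/smuflu=desmapro, presnapr/, presnapr/pligo_ug/}

Derivation:
-> vault.mkfold(/presnapr/pligo_ug)
<- ok
-> vault.mkfold(/faje/gorut)
<- ok
-> vault.etch(/faje/gorut/smuflu, desmapro)
<- created
-> drawer.stash(brateda, 250)
<- prufubrox_ut
-> vault.openup(/faje/gorut/smuflu)
<- desmapro


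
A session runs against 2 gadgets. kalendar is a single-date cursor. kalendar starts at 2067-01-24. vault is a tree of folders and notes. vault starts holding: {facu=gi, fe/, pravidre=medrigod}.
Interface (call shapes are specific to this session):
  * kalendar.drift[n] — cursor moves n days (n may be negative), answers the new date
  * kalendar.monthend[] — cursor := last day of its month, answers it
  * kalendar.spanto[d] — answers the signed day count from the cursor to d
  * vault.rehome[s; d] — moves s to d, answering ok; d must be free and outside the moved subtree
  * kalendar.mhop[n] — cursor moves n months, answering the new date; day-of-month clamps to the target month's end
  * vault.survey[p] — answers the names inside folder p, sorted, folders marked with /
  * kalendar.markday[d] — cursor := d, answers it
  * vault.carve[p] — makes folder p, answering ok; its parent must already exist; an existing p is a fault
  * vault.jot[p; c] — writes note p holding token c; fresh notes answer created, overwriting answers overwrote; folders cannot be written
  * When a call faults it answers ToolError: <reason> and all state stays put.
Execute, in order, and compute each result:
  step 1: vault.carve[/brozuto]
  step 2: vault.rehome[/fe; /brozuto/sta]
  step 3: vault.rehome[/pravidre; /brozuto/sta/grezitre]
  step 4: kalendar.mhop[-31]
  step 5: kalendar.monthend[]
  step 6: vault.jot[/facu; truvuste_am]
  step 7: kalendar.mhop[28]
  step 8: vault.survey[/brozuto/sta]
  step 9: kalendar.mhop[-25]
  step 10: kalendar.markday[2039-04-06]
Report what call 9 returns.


Do: vault.carve[/brozuto]
See: ok
Do: vault.rehome[/fe; /brozuto/sta]
See: ok
Do: vault.rehome[/pravidre; /brozuto/sta/grezitre]
See: ok
Do: kalendar.mhop[-31]
See: 2064-06-24
Do: kalendar.monthend[]
See: 2064-06-30
Do: vault.jot[/facu; truvuste_am]
See: overwrote
Do: kalendar.mhop[28]
See: 2066-10-30
Do: vault.survey[/brozuto/sta]
See: [grezitre]
Do: kalendar.mhop[-25]
See: 2064-09-30
Do: kalendar.markday[2039-04-06]
See: 2039-04-06

Answer: 2064-09-30


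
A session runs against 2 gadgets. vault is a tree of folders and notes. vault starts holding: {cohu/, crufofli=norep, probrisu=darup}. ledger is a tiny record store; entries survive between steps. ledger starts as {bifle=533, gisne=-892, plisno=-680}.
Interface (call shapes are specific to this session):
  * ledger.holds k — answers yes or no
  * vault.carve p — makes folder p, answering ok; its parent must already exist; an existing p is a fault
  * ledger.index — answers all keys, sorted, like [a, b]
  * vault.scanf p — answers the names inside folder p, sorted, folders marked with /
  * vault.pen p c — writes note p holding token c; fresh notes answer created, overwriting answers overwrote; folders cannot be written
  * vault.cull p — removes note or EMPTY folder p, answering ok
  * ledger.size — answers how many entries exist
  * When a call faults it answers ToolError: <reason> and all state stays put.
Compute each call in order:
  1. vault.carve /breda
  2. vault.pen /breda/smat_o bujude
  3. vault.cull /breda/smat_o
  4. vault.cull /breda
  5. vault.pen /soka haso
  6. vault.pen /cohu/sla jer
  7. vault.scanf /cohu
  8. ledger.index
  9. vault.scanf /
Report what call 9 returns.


>>> vault.carve p='/breda'
[out] ok
>>> vault.pen p='/breda/smat_o' c='bujude'
[out] created
>>> vault.cull p='/breda/smat_o'
[out] ok
>>> vault.cull p='/breda'
[out] ok
>>> vault.pen p='/soka' c='haso'
[out] created
>>> vault.pen p='/cohu/sla' c='jer'
[out] created
>>> vault.scanf p='/cohu'
[out] [sla]
>>> ledger.index
[out] [bifle, gisne, plisno]
>>> vault.scanf p='/'
[out] [cohu/, crufofli, probrisu, soka]

Answer: [cohu/, crufofli, probrisu, soka]


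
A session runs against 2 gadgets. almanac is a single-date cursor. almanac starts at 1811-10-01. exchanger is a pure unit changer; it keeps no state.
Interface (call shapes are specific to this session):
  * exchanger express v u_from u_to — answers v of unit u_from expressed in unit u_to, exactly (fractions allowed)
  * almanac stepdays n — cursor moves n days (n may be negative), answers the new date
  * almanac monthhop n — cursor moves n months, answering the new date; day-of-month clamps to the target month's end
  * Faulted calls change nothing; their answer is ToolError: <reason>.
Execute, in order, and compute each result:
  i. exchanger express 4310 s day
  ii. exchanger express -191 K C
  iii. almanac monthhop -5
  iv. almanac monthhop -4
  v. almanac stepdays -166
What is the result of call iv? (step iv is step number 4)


$ exchanger express 4310 s day
  431/8640
$ exchanger express -191 K C
  -9283/20
$ almanac monthhop -5
  1811-05-01
$ almanac monthhop -4
  1811-01-01
$ almanac stepdays -166
  1810-07-19

Answer: 1811-01-01


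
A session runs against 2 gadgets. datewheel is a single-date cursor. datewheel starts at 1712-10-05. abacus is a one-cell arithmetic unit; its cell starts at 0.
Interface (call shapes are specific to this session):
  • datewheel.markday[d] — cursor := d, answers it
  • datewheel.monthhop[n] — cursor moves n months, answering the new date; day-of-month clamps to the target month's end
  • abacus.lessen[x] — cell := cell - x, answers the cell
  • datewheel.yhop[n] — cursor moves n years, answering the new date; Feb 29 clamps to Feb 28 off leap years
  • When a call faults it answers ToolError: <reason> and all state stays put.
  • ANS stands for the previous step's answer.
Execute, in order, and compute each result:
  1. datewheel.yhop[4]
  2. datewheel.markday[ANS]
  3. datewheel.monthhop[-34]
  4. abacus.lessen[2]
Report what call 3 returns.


Then datewheel.yhop passing n→4, — result: 1716-10-05.
I use datewheel.markday passing d→ANS, giving 1716-10-05.
Next I call datewheel.monthhop passing n→-34, giving 1713-12-05.
Invoking abacus.lessen passing x→2, yielding -2.

Answer: 1713-12-05


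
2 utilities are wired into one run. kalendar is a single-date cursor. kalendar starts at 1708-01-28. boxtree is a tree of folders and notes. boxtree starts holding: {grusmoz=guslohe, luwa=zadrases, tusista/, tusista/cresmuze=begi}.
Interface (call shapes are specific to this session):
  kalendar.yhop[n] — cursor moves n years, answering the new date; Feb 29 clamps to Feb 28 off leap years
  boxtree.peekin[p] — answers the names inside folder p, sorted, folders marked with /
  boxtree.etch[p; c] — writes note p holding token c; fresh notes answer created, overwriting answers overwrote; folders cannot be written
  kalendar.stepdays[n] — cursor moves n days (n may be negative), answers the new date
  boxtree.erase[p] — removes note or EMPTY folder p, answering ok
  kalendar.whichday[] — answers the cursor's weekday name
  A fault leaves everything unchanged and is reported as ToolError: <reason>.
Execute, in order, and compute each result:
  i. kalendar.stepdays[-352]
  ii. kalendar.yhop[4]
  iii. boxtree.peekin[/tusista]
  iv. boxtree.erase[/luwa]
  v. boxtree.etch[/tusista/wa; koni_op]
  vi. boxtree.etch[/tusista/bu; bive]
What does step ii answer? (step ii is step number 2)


Answer: 1711-02-10

Derivation:
I run kalendar.stepdays passing n=-352, → 1707-02-10.
I run kalendar.yhop passing n=4, → 1711-02-10.
Invoking boxtree.peekin passing p=/tusista, and observe [cresmuze].
I try boxtree.erase passing p=/luwa, and observe ok.
I try boxtree.etch passing p=/tusista/wa, c=koni_op, and see created.
Then boxtree.etch passing p=/tusista/bu, c=bive, and get created.


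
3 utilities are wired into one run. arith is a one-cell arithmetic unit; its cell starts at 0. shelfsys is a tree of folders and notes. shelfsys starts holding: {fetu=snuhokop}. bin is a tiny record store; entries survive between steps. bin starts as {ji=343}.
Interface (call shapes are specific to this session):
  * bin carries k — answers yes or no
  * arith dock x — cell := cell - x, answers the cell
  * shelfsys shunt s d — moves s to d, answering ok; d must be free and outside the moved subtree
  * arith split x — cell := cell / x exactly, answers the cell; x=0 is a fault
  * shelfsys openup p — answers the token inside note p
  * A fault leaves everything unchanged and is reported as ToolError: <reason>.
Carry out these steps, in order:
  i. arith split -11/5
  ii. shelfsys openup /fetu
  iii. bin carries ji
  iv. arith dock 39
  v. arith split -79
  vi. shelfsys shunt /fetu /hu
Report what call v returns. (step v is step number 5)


$ arith split x: -11/5
[out] 0
$ shelfsys openup p: /fetu
[out] snuhokop
$ bin carries k: ji
[out] yes
$ arith dock x: 39
[out] -39
$ arith split x: -79
[out] 39/79
$ shelfsys shunt s: /fetu d: /hu
[out] ok

Answer: 39/79


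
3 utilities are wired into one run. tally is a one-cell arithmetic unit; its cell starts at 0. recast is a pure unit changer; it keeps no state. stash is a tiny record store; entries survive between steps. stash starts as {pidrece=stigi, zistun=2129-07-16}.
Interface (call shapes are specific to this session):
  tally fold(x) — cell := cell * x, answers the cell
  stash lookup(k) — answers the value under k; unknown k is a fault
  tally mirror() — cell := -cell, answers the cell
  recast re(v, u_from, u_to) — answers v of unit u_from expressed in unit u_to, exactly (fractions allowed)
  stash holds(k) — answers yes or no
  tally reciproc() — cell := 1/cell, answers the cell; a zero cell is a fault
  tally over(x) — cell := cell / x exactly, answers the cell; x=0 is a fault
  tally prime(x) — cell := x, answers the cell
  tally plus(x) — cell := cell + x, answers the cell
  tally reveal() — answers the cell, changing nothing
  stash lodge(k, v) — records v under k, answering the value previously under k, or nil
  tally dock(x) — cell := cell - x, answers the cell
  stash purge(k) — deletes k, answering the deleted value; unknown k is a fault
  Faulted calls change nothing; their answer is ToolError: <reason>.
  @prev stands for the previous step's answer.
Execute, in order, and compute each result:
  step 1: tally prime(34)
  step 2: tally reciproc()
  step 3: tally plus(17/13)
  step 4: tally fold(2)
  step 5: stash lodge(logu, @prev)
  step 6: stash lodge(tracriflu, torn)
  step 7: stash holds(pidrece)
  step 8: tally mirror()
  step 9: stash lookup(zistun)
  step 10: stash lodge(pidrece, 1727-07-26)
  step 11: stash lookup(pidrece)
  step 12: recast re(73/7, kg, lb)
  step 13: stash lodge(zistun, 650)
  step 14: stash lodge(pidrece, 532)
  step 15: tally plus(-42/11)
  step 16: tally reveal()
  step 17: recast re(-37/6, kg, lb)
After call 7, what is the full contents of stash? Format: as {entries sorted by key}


Answer: {logu=591/221, pidrece=stigi, tracriflu=torn, zistun=2129-07-16}

Derivation:
$ tally prime x→34
  34
$ tally reciproc
  1/34
$ tally plus x→17/13
  591/442
$ tally fold x→2
  591/221
$ stash lodge k→logu v→@prev
  nil
$ stash lodge k→tracriflu v→torn
  nil
$ stash holds k→pidrece
  yes
$ tally mirror
  -591/221
$ stash lookup k→zistun
  2129-07-16
$ stash lodge k→pidrece v→1727-07-26
  stigi
$ stash lookup k→pidrece
  1727-07-26
$ recast re v→73/7 u_from→kg u_to→lb
  7300000000/317514659
$ stash lodge k→zistun v→650
  2129-07-16
$ stash lodge k→pidrece v→532
  1727-07-26
$ tally plus x→-42/11
  -15783/2431
$ tally reveal
  -15783/2431
$ recast re v→-37/6 u_from→kg u_to→lb
  -1850000000/136077711


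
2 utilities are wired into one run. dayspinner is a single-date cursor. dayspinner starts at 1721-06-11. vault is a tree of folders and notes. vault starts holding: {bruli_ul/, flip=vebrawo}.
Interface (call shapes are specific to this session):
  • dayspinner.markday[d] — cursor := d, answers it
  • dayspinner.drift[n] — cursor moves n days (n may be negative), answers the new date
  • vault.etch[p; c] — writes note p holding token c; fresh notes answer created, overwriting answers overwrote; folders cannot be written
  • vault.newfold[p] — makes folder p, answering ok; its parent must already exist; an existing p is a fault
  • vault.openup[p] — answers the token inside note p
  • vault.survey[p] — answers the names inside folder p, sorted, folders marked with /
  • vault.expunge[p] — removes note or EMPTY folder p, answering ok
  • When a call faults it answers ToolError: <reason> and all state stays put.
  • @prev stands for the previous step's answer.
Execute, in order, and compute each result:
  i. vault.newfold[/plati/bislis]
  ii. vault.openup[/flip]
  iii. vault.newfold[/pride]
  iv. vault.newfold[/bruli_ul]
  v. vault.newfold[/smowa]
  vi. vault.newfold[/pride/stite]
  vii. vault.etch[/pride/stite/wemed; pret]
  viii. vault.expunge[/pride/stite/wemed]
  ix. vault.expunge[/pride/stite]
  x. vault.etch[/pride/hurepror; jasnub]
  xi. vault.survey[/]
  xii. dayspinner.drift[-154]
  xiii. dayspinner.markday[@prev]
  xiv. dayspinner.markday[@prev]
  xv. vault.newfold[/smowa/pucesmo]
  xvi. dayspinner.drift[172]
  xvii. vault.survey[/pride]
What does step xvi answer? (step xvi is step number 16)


Step: vault.newfold[p: /plati/bislis]
Result: ToolError: no parent
Step: vault.openup[p: /flip]
Result: vebrawo
Step: vault.newfold[p: /pride]
Result: ok
Step: vault.newfold[p: /bruli_ul]
Result: ToolError: exists
Step: vault.newfold[p: /smowa]
Result: ok
Step: vault.newfold[p: /pride/stite]
Result: ok
Step: vault.etch[p: /pride/stite/wemed; c: pret]
Result: created
Step: vault.expunge[p: /pride/stite/wemed]
Result: ok
Step: vault.expunge[p: /pride/stite]
Result: ok
Step: vault.etch[p: /pride/hurepror; c: jasnub]
Result: created
Step: vault.survey[p: /]
Result: [bruli_ul/, flip, pride/, smowa/]
Step: dayspinner.drift[n: -154]
Result: 1721-01-08
Step: dayspinner.markday[d: @prev]
Result: 1721-01-08
Step: dayspinner.markday[d: @prev]
Result: 1721-01-08
Step: vault.newfold[p: /smowa/pucesmo]
Result: ok
Step: dayspinner.drift[n: 172]
Result: 1721-06-29
Step: vault.survey[p: /pride]
Result: [hurepror]

Answer: 1721-06-29


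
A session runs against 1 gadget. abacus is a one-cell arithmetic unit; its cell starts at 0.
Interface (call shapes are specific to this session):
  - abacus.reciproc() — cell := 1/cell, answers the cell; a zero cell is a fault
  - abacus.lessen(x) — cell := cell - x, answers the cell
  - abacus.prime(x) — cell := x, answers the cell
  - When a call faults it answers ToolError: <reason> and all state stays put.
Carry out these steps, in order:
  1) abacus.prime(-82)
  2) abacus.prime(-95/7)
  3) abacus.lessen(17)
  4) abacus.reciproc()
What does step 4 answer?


Answer: -7/214

Derivation:
→ abacus.prime(x='-82')
← -82
→ abacus.prime(x='-95/7')
← -95/7
→ abacus.lessen(x='17')
← -214/7
→ abacus.reciproc()
← -7/214


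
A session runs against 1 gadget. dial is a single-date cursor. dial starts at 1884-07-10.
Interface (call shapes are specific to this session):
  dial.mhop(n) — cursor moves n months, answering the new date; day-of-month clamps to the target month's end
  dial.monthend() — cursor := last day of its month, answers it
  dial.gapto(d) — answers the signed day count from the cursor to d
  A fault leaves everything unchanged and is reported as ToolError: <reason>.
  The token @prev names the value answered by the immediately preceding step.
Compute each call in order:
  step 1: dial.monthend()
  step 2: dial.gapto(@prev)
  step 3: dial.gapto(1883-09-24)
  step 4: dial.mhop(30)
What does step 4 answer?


Next I call dial.monthend, and observe 1884-07-31.
Next I call dial.gapto on d=@prev, yielding 0.
Now I run dial.gapto on d=1883-09-24: -311.
Calling dial.mhop on n=30, → 1887-01-31.

Answer: 1887-01-31


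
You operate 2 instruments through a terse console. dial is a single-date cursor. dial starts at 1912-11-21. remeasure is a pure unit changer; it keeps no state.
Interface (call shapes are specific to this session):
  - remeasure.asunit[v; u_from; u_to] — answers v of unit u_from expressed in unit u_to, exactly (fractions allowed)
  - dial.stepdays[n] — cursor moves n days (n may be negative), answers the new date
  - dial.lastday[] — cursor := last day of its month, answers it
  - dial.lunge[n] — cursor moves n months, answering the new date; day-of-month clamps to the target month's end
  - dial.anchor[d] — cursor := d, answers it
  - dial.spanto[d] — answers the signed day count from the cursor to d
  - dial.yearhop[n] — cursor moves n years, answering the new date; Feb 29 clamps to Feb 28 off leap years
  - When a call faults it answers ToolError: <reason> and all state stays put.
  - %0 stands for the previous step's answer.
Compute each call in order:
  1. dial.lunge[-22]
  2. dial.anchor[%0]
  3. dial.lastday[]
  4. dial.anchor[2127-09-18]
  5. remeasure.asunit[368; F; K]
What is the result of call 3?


Next I call dial.lunge using -22, and observe 1911-01-21.
Then dial.anchor using %0, → 1911-01-21.
Invoking dial.lastday(), and observe 1911-01-31.
I invoke dial.anchor using 2127-09-18, and observe 2127-09-18.
Using remeasure.asunit using 368, F, K, and observe 27589/60.

Answer: 1911-01-31


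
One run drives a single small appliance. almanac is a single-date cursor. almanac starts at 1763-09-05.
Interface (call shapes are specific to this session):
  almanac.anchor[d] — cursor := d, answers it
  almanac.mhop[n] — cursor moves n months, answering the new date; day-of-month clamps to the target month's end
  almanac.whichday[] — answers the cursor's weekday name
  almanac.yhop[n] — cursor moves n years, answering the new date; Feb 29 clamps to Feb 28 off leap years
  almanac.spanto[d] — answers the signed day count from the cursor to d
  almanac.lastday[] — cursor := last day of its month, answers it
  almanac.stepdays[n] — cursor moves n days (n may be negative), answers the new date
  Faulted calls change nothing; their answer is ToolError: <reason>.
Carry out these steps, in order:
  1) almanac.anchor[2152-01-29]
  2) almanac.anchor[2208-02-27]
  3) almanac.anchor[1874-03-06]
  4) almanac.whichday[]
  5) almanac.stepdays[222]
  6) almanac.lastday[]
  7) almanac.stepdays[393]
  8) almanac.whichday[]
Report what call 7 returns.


Step: almanac.anchor[d: 2152-01-29]
Result: 2152-01-29
Step: almanac.anchor[d: 2208-02-27]
Result: 2208-02-27
Step: almanac.anchor[d: 1874-03-06]
Result: 1874-03-06
Step: almanac.whichday[]
Result: Friday
Step: almanac.stepdays[n: 222]
Result: 1874-10-14
Step: almanac.lastday[]
Result: 1874-10-31
Step: almanac.stepdays[n: 393]
Result: 1875-11-28
Step: almanac.whichday[]
Result: Sunday

Answer: 1875-11-28


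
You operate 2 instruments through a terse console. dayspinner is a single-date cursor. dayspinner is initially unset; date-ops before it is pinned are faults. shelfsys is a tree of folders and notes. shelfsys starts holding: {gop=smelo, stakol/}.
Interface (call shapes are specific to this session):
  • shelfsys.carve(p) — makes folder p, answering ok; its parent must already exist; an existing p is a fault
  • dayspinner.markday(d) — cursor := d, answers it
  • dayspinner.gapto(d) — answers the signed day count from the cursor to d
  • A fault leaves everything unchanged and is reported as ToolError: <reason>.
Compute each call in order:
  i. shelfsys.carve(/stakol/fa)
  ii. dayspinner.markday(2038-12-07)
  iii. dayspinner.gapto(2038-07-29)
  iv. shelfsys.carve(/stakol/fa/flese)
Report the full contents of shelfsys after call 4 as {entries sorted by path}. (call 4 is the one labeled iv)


Act: shelfsys.carve[p=/stakol/fa]
Obs: ok
Act: dayspinner.markday[d=2038-12-07]
Obs: 2038-12-07
Act: dayspinner.gapto[d=2038-07-29]
Obs: -131
Act: shelfsys.carve[p=/stakol/fa/flese]
Obs: ok

Answer: {gop=smelo, stakol/, stakol/fa/, stakol/fa/flese/}


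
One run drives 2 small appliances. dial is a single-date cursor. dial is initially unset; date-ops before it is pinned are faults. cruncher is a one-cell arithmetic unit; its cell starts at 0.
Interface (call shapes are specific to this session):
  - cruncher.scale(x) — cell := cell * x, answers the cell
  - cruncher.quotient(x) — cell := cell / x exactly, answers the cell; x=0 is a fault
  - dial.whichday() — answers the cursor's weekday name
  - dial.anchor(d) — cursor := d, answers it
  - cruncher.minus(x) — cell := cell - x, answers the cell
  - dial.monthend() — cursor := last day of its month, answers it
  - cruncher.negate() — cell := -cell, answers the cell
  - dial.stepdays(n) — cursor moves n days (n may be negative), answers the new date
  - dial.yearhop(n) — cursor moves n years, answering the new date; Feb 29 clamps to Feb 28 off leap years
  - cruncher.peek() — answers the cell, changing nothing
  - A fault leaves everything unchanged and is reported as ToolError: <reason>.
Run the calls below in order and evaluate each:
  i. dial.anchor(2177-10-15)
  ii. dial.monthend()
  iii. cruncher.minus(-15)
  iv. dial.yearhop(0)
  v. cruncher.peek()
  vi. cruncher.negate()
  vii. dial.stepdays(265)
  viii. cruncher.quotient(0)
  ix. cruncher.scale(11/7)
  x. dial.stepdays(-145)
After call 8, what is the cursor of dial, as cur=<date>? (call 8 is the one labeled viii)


$ dial.anchor d→2177-10-15
[out] 2177-10-15
$ dial.monthend
[out] 2177-10-31
$ cruncher.minus x→-15
[out] 15
$ dial.yearhop n→0
[out] 2177-10-31
$ cruncher.peek
[out] 15
$ cruncher.negate
[out] -15
$ dial.stepdays n→265
[out] 2178-07-23
$ cruncher.quotient x→0
[out] ToolError: division by zero
$ cruncher.scale x→11/7
[out] -165/7
$ dial.stepdays n→-145
[out] 2178-02-28

Answer: cur=2178-07-23


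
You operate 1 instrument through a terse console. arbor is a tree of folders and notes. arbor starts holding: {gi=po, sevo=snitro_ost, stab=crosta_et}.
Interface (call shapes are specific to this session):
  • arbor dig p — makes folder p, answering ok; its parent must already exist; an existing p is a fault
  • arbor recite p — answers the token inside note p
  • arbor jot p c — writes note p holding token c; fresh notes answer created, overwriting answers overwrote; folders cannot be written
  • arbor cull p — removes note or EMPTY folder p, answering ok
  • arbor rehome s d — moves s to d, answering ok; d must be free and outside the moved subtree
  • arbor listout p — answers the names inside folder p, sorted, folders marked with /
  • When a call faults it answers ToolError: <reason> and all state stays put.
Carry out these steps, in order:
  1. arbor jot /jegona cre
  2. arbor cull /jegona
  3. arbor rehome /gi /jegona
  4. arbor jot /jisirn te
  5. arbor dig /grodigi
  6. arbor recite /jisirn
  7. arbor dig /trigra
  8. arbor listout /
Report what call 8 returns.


% arbor jot(p='/jegona', c='cre') == created
% arbor cull(p='/jegona') == ok
% arbor rehome(s='/gi', d='/jegona') == ok
% arbor jot(p='/jisirn', c='te') == created
% arbor dig(p='/grodigi') == ok
% arbor recite(p='/jisirn') == te
% arbor dig(p='/trigra') == ok
% arbor listout(p='/') == [grodigi/, jegona, jisirn, sevo, stab, trigra/]

Answer: [grodigi/, jegona, jisirn, sevo, stab, trigra/]


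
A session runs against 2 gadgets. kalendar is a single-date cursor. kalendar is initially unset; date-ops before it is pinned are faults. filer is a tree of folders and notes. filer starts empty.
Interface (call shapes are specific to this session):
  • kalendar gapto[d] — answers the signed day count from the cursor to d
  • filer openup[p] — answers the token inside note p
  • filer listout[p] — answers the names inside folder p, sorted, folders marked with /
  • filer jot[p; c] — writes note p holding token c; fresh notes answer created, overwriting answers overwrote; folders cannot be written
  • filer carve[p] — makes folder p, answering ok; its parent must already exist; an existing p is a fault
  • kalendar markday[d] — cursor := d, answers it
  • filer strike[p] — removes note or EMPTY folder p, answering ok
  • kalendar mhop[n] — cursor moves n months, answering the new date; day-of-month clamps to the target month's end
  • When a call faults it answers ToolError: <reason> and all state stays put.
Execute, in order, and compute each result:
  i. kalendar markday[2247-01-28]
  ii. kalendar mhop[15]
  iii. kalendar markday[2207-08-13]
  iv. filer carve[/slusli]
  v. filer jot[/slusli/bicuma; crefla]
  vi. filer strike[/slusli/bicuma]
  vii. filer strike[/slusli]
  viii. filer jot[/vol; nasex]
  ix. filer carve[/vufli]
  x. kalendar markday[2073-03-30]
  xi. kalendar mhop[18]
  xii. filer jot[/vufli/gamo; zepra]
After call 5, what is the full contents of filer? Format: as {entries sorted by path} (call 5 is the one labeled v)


Answer: {slusli/, slusli/bicuma=crefla}

Derivation:
$ kalendar markday 2247-01-28
[out] 2247-01-28
$ kalendar mhop 15
[out] 2248-04-28
$ kalendar markday 2207-08-13
[out] 2207-08-13
$ filer carve /slusli
[out] ok
$ filer jot /slusli/bicuma crefla
[out] created
$ filer strike /slusli/bicuma
[out] ok
$ filer strike /slusli
[out] ok
$ filer jot /vol nasex
[out] created
$ filer carve /vufli
[out] ok
$ kalendar markday 2073-03-30
[out] 2073-03-30
$ kalendar mhop 18
[out] 2074-09-30
$ filer jot /vufli/gamo zepra
[out] created


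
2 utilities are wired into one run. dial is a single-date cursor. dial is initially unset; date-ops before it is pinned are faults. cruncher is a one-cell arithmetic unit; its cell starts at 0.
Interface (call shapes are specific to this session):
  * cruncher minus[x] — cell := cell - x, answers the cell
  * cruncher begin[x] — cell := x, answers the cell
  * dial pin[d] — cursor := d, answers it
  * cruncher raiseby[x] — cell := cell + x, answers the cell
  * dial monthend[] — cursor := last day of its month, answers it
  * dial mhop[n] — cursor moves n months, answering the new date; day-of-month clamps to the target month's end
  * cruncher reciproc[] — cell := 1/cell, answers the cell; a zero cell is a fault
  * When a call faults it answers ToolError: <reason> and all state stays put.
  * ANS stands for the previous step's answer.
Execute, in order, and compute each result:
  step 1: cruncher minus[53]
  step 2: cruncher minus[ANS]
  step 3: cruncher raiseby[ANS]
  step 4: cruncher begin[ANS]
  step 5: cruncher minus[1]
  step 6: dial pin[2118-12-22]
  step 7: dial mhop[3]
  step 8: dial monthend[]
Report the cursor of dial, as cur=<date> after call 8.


# cruncher minus(53) ~> -53
# cruncher minus(ANS) ~> 0
# cruncher raiseby(ANS) ~> 0
# cruncher begin(ANS) ~> 0
# cruncher minus(1) ~> -1
# dial pin(2118-12-22) ~> 2118-12-22
# dial mhop(3) ~> 2119-03-22
# dial monthend() ~> 2119-03-31

Answer: cur=2119-03-31


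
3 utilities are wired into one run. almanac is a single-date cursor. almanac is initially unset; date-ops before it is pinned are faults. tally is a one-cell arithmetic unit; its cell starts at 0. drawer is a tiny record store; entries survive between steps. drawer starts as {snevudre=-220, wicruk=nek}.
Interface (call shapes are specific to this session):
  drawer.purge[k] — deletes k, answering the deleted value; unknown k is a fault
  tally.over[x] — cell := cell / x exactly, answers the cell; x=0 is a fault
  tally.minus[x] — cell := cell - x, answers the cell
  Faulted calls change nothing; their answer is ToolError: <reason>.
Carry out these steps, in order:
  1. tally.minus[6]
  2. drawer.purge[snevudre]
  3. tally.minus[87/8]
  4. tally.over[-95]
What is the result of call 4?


>>> minus 6
= -6
>>> purge snevudre
= -220
>>> minus 87/8
= -135/8
>>> over -95
= 27/152

Answer: 27/152


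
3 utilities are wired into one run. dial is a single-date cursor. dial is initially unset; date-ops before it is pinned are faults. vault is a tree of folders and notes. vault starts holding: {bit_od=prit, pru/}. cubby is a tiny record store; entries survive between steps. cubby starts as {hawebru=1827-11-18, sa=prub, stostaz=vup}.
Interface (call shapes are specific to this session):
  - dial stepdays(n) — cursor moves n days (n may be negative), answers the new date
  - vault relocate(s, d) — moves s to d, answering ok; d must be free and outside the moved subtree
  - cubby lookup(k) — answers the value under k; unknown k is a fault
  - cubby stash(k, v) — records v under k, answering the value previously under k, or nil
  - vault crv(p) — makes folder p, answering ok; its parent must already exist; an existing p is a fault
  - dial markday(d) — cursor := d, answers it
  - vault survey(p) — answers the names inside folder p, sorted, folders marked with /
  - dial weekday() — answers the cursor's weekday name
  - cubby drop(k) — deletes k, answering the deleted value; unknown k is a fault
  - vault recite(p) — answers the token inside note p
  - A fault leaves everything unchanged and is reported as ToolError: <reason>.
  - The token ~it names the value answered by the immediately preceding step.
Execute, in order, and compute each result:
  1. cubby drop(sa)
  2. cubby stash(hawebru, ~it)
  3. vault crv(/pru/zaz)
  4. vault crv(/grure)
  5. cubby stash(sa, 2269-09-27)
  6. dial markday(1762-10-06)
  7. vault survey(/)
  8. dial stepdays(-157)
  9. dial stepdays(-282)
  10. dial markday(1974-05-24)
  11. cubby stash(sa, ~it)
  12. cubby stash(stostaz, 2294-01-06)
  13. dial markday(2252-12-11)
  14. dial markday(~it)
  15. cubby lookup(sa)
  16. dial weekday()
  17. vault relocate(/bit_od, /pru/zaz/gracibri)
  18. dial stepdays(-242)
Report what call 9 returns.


I use cubby drop on k='sa': prub.
Using cubby stash on k='hawebru', v='~it', → 1827-11-18.
Then vault crv on p='/pru/zaz', and get ok.
I use vault crv on p='/grure', → ok.
Using cubby stash on k='sa', v='2269-09-27', — result: nil.
Calling dial markday on d='1762-10-06', → 1762-10-06.
Invoking vault survey on p='/', which returns [bit_od, grure/, pru/].
Calling dial stepdays on n='-157', giving 1762-05-02.
Then dial stepdays on n='-282': 1761-07-24.
I run dial markday on d='1974-05-24', which returns 1974-05-24.
I invoke cubby stash on k='sa', v='~it', and observe 2269-09-27.
Using cubby stash on k='stostaz', v='2294-01-06', giving vup.
I use dial markday on d='2252-12-11', and get 2252-12-11.
Invoking dial markday on d='~it': 2252-12-11.
Using cubby lookup on k='sa', and see 1974-05-24.
I invoke dial weekday(): Saturday.
Then vault relocate on s='/bit_od', d='/pru/zaz/gracibri', yielding ok.
Then dial stepdays on n='-242', → 2252-04-13.

Answer: 1761-07-24


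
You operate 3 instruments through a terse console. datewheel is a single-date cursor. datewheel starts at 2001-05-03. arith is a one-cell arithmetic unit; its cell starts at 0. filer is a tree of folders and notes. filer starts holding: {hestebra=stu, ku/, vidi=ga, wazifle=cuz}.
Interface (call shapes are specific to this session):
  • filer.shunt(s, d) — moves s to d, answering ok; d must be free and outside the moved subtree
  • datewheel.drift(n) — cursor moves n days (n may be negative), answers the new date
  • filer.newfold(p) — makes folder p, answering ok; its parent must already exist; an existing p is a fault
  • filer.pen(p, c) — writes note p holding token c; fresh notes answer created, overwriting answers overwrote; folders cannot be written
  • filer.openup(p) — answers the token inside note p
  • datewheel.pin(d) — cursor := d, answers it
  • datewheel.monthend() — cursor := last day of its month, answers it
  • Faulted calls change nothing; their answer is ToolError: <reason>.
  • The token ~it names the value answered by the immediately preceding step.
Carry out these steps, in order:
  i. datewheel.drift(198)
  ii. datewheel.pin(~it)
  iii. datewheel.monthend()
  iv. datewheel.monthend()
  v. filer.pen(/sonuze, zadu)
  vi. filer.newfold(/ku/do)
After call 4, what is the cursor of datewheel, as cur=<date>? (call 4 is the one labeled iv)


% drift(n→198) : 2001-11-17
% pin(d→~it) : 2001-11-17
% monthend() : 2001-11-30
% monthend() : 2001-11-30
% pen(p→/sonuze, c→zadu) : created
% newfold(p→/ku/do) : ok

Answer: cur=2001-11-30


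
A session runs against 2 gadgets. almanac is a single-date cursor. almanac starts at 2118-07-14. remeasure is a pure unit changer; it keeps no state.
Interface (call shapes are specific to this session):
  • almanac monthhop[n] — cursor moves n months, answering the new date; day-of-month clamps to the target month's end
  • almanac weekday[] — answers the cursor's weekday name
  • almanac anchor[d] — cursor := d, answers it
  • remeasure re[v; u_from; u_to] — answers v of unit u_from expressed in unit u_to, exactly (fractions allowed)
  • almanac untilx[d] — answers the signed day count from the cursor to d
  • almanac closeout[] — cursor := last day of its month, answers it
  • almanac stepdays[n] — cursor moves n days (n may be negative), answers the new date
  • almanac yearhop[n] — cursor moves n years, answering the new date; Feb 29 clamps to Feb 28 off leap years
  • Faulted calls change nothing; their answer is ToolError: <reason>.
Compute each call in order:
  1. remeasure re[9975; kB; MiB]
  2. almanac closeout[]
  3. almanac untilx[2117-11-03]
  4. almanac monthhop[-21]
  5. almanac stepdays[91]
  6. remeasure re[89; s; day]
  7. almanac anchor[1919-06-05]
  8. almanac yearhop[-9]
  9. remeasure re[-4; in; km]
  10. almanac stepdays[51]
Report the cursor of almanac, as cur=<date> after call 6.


Answer: cur=2117-01-30

Derivation:
>> remeasure re(v: 9975, u_from: kB, u_to: MiB)
<< 1246875/131072
>> almanac closeout()
<< 2118-07-31
>> almanac untilx(d: 2117-11-03)
<< -270
>> almanac monthhop(n: -21)
<< 2116-10-31
>> almanac stepdays(n: 91)
<< 2117-01-30
>> remeasure re(v: 89, u_from: s, u_to: day)
<< 89/86400
>> almanac anchor(d: 1919-06-05)
<< 1919-06-05
>> almanac yearhop(n: -9)
<< 1910-06-05
>> remeasure re(v: -4, u_from: in, u_to: km)
<< -127/1250000
>> almanac stepdays(n: 51)
<< 1910-07-26
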